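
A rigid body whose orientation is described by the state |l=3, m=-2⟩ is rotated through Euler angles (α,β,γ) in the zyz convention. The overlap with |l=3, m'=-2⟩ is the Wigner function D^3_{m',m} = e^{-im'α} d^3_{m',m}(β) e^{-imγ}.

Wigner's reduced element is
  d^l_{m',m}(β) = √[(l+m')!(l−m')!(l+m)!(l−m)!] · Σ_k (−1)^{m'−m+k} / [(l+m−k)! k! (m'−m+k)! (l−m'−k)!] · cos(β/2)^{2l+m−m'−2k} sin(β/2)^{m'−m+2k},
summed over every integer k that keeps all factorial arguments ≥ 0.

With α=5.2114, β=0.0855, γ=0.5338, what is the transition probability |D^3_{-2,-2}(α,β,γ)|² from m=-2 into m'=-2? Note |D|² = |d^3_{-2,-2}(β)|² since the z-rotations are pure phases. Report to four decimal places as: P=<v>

P=0.9711

D^3_{-2,-2}(5.2114,0.0855,0.5338) = e^{-i·-2·5.2114}·d^3_{-2,-2}(0.0855)·e^{-i·-2·0.5338}. Compute d first:
c=cos(0.0855/2)=0.999086, s=sin(0.0855/2)=0.042737; N=√[1·120·1·120]=120.000000
The bounds max(0,m−m')=0 and min(l+m,l−m')=1 give 2 terms
  k=0: (−1)^0·120.0000/(120)·0.9991^6·0.0427^0 = +0.994531
  k=1: (−1)^1·120.0000/(24)·0.9991^4·0.0427^2 = -0.009099
d^3_{-2,-2}(0.0855) = +0.994531 -0.009099 = +0.985432
|D^3_{-2,-2}|² = |d^3_{-2,-2}(β)|² = (+0.985432)² = 0.971076 (the z-rotation phases have unit modulus)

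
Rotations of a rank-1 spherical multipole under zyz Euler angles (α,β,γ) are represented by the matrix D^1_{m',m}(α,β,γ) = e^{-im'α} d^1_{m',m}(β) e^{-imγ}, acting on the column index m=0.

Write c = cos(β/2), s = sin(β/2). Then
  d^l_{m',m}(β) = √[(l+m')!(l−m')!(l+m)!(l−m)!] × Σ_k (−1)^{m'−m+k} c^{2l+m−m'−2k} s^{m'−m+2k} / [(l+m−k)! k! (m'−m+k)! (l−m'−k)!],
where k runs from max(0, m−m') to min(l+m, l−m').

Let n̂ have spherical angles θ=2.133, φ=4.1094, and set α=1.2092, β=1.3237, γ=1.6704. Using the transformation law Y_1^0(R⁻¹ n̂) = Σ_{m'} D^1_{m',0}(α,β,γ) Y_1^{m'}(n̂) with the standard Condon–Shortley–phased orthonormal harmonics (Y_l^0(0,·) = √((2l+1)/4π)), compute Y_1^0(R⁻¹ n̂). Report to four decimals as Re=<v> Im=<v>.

Need the full column D^1_{m',0} for m'=−1..1 at α=1.2092, β=1.3237, γ=1.6704.
cos(β/2)=0.788857, sin(β/2)=0.614577
d^1_{-1,0}: single k=1 term ⇒ +0.685630;  D = +0.242554+0.641292i
d^1_{0,0}: k∈[0..1] ⇒ +0.622295 -0.377705 = +0.244590;  D = +0.244590+0.000000i
d^1_{1,0}: single k=0 term ⇒ -0.685630;  D = -0.242554+0.641292i
Y_1^{m'}(θ=2.133,φ=4.1094) and Σ D·Y over m':
  (+0.2426+0.6413i)·(-0.1658+0.2408i)  (+0.2446+0.0000i)·(-0.2605+0.0000i)  (-0.2426+0.6413i)·(+0.1658+0.2408i)
Y_1^0(R⁻¹ n̂) = -0.452923+0.000000i

Re=-0.4529 Im=0.0000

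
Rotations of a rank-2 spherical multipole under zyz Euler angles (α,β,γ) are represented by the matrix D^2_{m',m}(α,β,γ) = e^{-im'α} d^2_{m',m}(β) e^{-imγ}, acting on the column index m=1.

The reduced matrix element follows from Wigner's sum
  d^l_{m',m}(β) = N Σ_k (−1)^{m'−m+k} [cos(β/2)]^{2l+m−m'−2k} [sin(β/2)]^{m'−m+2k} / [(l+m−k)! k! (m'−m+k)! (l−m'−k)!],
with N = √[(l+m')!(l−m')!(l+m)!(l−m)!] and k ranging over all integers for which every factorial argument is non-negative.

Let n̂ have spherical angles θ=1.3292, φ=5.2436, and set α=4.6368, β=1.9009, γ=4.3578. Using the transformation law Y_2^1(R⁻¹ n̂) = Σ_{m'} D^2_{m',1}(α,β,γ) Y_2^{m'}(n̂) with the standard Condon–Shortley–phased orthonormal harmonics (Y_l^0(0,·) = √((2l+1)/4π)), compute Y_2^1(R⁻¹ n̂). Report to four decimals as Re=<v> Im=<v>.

Need the full column D^2_{m',1} for m'=−2..2 at α=4.6368, β=1.9009, γ=4.3578.
cos(β/2)=0.581317, sin(β/2)=0.813677
d^2_{-2,1}: single k=3 term ⇒ +0.626325;  D = +0.126525-0.613412i
d^2_{-1,1}: k∈[2..3] ⇒ +0.671199 -0.438337 = +0.232862;  D = +0.223858+0.064129i
d^2_{0,1}: k∈[1..2] ⇒ +0.391532 -0.767088 = -0.375556;  D = +0.130395-0.352193i
d^2_{1,1}: k∈[0..1] ⇒ +0.114196 -0.671199 = -0.557003;  D = +0.506255+0.232288i
d^2_{2,1}: single k=0 term ⇒ -0.319684;  D = -0.154880+0.279661i
Y_2^{m'}(θ=1.3292,φ=5.2436) and Σ D·Y over m':
  (+0.1265-0.6134i)·(-0.1773+0.3181i)  (+0.2239+0.0641i)·(+0.0909+0.1547i)  (+0.1304-0.3522i)·(-0.2612+0.0000i)  (+0.5063+0.2323i)·(-0.0909+0.1547i)  (-0.1549+0.2797i)·(-0.1773-0.3181i)
Y_2^1(R⁻¹ n̂) = +0.183518+0.338367i

Re=0.1835 Im=0.3384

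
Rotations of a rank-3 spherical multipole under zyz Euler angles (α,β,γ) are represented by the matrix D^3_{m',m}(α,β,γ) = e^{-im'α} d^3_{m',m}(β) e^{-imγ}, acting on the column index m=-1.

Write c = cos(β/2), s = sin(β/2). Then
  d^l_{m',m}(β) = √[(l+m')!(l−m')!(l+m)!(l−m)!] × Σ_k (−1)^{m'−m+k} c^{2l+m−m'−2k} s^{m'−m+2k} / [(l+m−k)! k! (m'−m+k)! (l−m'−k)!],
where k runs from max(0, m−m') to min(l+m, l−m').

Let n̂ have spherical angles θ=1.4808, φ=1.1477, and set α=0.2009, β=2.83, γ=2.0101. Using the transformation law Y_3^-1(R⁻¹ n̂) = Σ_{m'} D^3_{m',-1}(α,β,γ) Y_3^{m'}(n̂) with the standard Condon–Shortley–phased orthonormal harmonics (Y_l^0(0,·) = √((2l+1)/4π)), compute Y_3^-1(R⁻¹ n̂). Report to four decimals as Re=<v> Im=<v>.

Re=-0.3027 Im=0.0564

Need the full column D^3_{m',-1} for m'=−3..3 at α=0.2009, β=2.83, γ=2.0101.
cos(β/2)=0.155167, sin(β/2)=0.987888
d^3_{-3,-1}: single k=2 term ⇒ +0.002191;  D = -0.001892+0.001105i
d^3_{-2,-1}: k∈[1..2] ⇒ +0.000281 -0.022780 = -0.022499;  D = +0.016770-0.014999i
d^3_{-1,-1}: k∈[0..2] ⇒ +0.000014 -0.004526 +0.137588 = +0.133076;  D = -0.079494+0.106724i
d^3_{0,-1}: k∈[0..2] ⇒ -0.000308 +0.037431 -0.505742 = -0.468618;  D = +0.199308-0.424122i
d^3_{1,-1}: k∈[0..2] ⇒ +0.003394 -0.183451 +0.929495 = +0.749439;  D = -0.176981+0.728242i
d^3_{2,-1}: k∈[0..1] ⇒ -0.022780 +0.461677 = +0.438897;  D = -0.016456+0.438588i
d^3_{3,-1}: single k=0 term ⇒ +0.088813;  D = +0.014447+0.087630i
Y_3^{m'}(θ=1.4808,φ=1.1477) and Σ D·Y over m':
  (-0.0019+0.0011i)·(-0.3936+0.1224i)  (+0.0168-0.0150i)·(-0.0604-0.0682i)  (-0.0795+0.1067i)·(-0.1268+0.2816i)  (+0.1993-0.4241i)·(-0.0993+0.0000i)  (-0.1770+0.7282i)·(+0.1268+0.2816i)  (-0.0165+0.4386i)·(-0.0604+0.0682i)  (+0.0144+0.0876i)·(+0.3936+0.1224i)
Y_3^-1(R⁻¹ n̂) = -0.302697+0.056431i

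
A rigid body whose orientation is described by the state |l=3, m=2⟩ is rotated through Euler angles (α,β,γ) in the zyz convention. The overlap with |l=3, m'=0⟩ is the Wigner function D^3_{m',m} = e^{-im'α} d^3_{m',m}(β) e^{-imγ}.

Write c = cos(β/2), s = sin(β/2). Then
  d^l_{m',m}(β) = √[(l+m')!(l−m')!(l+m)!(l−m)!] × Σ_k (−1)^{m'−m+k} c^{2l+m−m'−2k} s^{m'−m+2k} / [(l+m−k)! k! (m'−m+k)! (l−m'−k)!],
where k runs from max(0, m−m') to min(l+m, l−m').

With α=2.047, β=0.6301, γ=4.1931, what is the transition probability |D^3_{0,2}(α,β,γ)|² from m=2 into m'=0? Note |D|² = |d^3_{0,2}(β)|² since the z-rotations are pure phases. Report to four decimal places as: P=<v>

Split into d^3_{0,2}(β=0.6301) × two z-phases.
With c≡cos(β/2)=0.950781 and s≡sin(β/2)=0.309864, N=[6·6·120·1]^{1/2}=65.726707
k: max(0,(2)−(0))=2 … min(3+(2),3−(0))=3
  k=2: (−1)^0·65.7267/(12)·0.9508^4·0.3099^2 = +0.429759
  k=3: (−1)^1·65.7267/(12)·0.9508^2·0.3099^4 = -0.045646
d^3_{0,2}(0.6301) = +0.429759 -0.045646 = +0.384112
|D^3_{0,2}|² = |d^3_{0,2}(β)|² = (+0.384112)² = 0.147542 (the z-rotation phases have unit modulus)

P=0.1475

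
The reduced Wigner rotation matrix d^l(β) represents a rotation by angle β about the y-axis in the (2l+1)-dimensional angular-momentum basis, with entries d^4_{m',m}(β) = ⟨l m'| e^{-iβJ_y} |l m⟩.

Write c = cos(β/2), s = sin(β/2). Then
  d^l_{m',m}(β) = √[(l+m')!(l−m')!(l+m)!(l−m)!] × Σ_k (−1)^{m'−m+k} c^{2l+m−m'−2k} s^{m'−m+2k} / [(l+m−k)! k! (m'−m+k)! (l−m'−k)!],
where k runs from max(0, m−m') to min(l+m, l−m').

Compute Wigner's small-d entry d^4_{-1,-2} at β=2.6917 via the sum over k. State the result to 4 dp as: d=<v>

d=-0.1274

d^4_{-1,-2}(β=2.6917) via Wigner's sum:
Half-angle: c=0.223054, s=0.974806. N=√(6·120·2·720)=1018.233765
k: max(0,(-2)−(-1))=0 … min(4+(-2),4−(-1))=2
  k=0: (−1)^1·1018.2338/(240)·0.2231^7·0.9748^1 = -0.000114
  k=1: (−1)^2·1018.2338/(48)·0.2231^5·0.9748^3 = +0.010850
  k=2: (−1)^3·1018.2338/(72)·0.2231^3·0.9748^5 = -0.138145
d^4_{-1,-2}(2.6917) = -0.000114 +0.010850 -0.138145 = -0.127409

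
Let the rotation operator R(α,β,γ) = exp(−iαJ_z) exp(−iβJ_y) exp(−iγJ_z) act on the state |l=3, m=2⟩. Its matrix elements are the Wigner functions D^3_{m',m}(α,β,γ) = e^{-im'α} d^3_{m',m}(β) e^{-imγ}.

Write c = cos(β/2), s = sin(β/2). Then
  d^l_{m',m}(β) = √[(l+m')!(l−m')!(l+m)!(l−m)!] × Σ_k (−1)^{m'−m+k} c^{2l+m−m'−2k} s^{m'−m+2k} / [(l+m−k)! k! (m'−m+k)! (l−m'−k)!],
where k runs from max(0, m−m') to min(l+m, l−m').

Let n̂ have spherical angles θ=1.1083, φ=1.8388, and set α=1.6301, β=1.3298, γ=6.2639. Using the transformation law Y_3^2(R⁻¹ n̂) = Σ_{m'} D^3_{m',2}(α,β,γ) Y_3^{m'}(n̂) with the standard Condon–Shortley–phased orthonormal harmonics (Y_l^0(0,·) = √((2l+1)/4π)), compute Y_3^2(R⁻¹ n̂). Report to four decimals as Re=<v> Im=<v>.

Need the full column D^3_{m',2} for m'=−3..3 at α=1.6301, β=1.3298, γ=6.2639.
cos(β/2)=0.786978, sin(β/2)=0.616980
d^3_{-3,2}: single k=5 term ⇒ +0.172344;  D = +0.037019-0.168321i
d^3_{-2,2}: k∈[4..5] ⇒ +0.448726 -0.055161 = +0.393566;  D = -0.388714-0.061605i
d^3_{-1,2}: k∈[3..4] ⇒ +0.723990 -0.222495 = +0.501496;  D = -0.049005+0.499095i
d^3_{0,2}: k∈[2..3] ⇒ +0.799751 -0.491555 = +0.308196;  D = +0.307967+0.011884i
d^3_{1,2}: k∈[1..2] ⇒ +0.588960 -0.723990 = -0.135030;  D = +0.002799+0.135001i
d^3_{2,2}: k∈[0..1] ⇒ +0.237562 -0.730070 = -0.492507;  D = +0.490931-0.039377i
d^3_{3,2}: single k=0 term ⇒ -0.456206;  D = -0.063362-0.451785i
Y_3^{m'}(θ=1.1083,φ=1.8388) and Σ D·Y over m':
  (+0.0370-0.1683i)·(+0.2154+0.2075i)  (-0.3887-0.0616i)·(-0.3140+0.1865i)  (-0.0490+0.4991i)·(+0.0004+0.0013i)  (+0.3080+0.0119i)·(-0.3338+0.0000i)  (+0.0028+0.1350i)·(-0.0004+0.0013i)  (+0.4909-0.0394i)·(-0.3140-0.1865i)  (-0.0634-0.4518i)·(-0.2154+0.2075i)
Y_3^2(R⁻¹ n̂) = +0.018712-0.080677i

Re=0.0187 Im=-0.0807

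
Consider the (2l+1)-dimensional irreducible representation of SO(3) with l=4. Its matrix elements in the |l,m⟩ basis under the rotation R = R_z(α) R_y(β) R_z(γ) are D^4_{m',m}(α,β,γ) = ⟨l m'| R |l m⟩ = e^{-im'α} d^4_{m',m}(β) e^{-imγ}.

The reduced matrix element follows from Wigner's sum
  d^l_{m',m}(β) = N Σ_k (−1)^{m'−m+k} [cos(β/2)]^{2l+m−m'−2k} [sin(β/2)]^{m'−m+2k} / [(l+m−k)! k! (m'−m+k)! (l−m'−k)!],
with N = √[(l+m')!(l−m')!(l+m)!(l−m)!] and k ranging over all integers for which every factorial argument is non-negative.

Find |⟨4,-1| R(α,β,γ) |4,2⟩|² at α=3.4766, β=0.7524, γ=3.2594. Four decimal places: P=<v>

D^4_{-1,2}(3.4766,0.7524,3.2594) = e^{-i·-1·3.4766}·d^4_{-1,2}(0.7524)·e^{-i·2·3.2594}. Compute d first:
Half-angle: c=0.930067, s=0.367389. N=√(6·120·720·2)=1018.233765
The bounds max(0,m−m')=3 and min(l+m,l−m')=5 give 3 terms
  k=3: (−1)^0·1018.2338/(72)·0.9301^5·0.3674^3 = +0.488051
  k=4: (−1)^1·1018.2338/(48)·0.9301^3·0.3674^5 = -0.114230
  k=5: (−1)^2·1018.2338/(240)·0.9301^1·0.3674^7 = +0.003565
d^4_{-1,2}(0.7524) = +0.488051 -0.114230 +0.003565 = +0.377386
|D^4_{-1,2}|² = |d^4_{-1,2}(β)|² = (+0.377386)² = 0.142420 (the z-rotation phases have unit modulus)

P=0.1424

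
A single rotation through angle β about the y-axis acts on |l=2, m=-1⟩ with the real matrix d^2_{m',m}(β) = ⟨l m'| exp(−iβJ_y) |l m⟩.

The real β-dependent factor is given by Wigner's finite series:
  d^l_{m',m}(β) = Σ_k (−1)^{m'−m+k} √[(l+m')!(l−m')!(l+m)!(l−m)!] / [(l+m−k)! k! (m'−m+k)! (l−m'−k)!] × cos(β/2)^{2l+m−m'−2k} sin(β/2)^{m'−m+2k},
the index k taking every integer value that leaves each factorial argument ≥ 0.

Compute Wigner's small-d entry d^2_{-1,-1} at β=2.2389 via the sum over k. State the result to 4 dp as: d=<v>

d=-0.4260

d^2_{-1,-1}(β=2.2389) via Wigner's sum:
c=cos(2.2389/2)=0.436177, s=sin(2.2389/2)=0.899861; N=√[1·6·1·6]=6.000000
k∈{0,1} keeps every argument non-negative
  k=0: (−1)^0·6.0000/(6)·0.4362^4·0.8999^0 = +0.036195
  k=1: (−1)^1·6.0000/(2)·0.4362^2·0.8999^2 = -0.462166
d^2_{-1,-1}(2.2389) = +0.036195 -0.462166 = -0.425971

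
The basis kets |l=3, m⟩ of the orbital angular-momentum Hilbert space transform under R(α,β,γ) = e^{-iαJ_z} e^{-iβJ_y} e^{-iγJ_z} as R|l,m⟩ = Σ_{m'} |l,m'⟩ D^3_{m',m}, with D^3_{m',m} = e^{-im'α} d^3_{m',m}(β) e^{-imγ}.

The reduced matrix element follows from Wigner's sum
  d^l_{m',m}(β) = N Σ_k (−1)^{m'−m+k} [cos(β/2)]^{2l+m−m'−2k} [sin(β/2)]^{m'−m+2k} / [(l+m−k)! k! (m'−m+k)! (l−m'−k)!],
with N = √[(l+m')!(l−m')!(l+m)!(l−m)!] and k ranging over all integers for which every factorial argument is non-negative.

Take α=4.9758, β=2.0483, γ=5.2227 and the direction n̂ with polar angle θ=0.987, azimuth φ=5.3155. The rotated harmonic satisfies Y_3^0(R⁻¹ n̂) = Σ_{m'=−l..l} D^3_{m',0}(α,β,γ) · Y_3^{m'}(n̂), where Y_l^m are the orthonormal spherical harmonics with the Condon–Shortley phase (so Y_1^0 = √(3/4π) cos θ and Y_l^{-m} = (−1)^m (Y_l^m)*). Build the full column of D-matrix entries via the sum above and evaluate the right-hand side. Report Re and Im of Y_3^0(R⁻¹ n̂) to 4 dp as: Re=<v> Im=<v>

Re=-0.3338 Im=0.0000

Need the full column D^3_{m',0} for m'=−3..3 at α=4.9758, β=2.0483, γ=5.2227.
cos(β/2)=0.519825, sin(β/2)=0.854273
d^3_{-3,0}: single k=3 term ⇒ +0.391630;  D = -0.278260+0.275582i
d^3_{-2,0}: k∈[2..3] ⇒ +0.291866 -0.788245 = -0.496379;  D = +0.429075+0.249574i
d^3_{-1,0}: k∈[1..3] ⇒ +0.112324 -0.910067 +0.819276 = +0.021534;  D = +0.005607-0.020791i
d^3_{0,0}: k∈[0..3] ⇒ +0.019731 -0.479584 +1.295219 -0.388668 = +0.446697;  D = +0.446697+0.000000i
d^3_{1,0}: k∈[0..2] ⇒ -0.112324 +0.910067 -0.819276 = -0.021534;  D = -0.005607-0.020791i
d^3_{2,0}: k∈[0..1] ⇒ +0.291866 -0.788245 = -0.496379;  D = +0.429075-0.249574i
d^3_{3,0}: single k=0 term ⇒ -0.391630;  D = +0.278260+0.275582i
Y_3^{m'}(θ=0.987,φ=5.3155) and Σ D·Y over m':
  (-0.2783+0.2756i)·(-0.2355+0.0573i)  (+0.4291+0.2496i)·(-0.1398+0.3664i)  (+0.0056-0.0208i)·(+0.0794+0.1153i)  (+0.4467+0.0000i)·(-0.3046+0.0000i)  (-0.0056-0.0208i)·(-0.0794+0.1153i)  (+0.4291-0.2496i)·(-0.1398-0.3664i)  (+0.2783+0.2756i)·(+0.2355+0.0573i)
Y_3^0(R⁻¹ n̂) = -0.333771+0.000000i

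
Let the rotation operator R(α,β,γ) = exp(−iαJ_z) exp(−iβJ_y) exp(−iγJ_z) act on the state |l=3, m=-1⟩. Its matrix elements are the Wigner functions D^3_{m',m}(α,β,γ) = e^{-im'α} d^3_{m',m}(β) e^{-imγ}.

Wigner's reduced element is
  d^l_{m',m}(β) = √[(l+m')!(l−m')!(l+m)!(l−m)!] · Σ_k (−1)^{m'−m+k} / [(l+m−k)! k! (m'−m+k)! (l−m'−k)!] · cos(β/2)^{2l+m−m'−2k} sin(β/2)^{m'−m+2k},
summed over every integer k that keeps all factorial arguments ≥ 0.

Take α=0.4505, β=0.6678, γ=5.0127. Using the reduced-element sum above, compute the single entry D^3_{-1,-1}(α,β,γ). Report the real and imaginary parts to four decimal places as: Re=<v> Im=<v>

Re=0.0603 Im=-0.0646

Split into d^3_{-1,-1}(β=0.6678) × two z-phases.
Half-angle: c=0.944771, s=0.327730. N=√(2·24·2·24)=48.000000
The bounds max(0,m−m')=0 and min(l+m,l−m')=2 give 3 terms
  k=0: (−1)^0·48.0000/(48)·0.9448^6·0.3277^0 = +0.711149
  k=1: (−1)^1·48.0000/(6)·0.9448^4·0.3277^2 = -0.684589
  k=2: (−1)^2·48.0000/(8)·0.9448^2·0.3277^4 = +0.061783
d^3_{-1,-1}(0.6678) = +0.711149 -0.684589 +0.061783 = +0.088343
Phases: e^{-i·(-1)·0.4505}=+0.900230+0.435416i, e^{-i·(-1)·5.0127}=+0.295817-0.955245i ⇒ D=+0.060271-0.064591i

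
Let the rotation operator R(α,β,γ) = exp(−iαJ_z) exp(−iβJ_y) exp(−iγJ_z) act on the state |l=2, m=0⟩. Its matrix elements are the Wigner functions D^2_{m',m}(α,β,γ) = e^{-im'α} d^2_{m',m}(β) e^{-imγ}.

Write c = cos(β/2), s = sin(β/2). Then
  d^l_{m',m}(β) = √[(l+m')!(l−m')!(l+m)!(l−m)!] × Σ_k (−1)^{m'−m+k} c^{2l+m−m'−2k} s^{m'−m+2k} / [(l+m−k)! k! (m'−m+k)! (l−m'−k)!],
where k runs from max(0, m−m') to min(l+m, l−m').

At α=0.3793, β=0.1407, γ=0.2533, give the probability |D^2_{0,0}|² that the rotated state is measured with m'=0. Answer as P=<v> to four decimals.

P=0.9419

Split into d^2_{0,0}(β=0.1407) × two z-phases.
Half-angle: c=0.997526, s=0.070292. N=√(2·2·2·2)=4.000000
The bounds max(0,m−m')=0 and min(l+m,l−m')=2 give 3 terms
  k=0: (−1)^0·4.0000/(4)·0.9975^4·0.0703^0 = +0.990142
  k=1: (−1)^1·4.0000/(1)·0.9975^2·0.0703^2 = -0.019666
  k=2: (−1)^2·4.0000/(4)·0.9975^0·0.0703^4 = +0.000024
d^2_{0,0}(0.1407) = +0.990142 -0.019666 +0.000024 = +0.970501
|D^2_{0,0}|² = |d^2_{0,0}(β)|² = (+0.970501)² = 0.941872 (the z-rotation phases have unit modulus)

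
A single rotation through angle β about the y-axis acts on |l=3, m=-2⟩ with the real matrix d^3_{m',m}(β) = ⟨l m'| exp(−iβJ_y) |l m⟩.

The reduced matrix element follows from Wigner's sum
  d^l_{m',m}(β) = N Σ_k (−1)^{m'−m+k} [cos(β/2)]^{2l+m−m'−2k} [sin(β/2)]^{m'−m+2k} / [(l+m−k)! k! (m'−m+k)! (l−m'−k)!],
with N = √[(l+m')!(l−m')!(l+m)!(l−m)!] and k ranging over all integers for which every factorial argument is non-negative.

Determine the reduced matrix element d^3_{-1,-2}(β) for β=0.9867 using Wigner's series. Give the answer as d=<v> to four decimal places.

d^3_{-1,-2}(β=0.9867) via Wigner's sum:
c=cos(0.9867/2)=0.880751, s=sin(0.9867/2)=0.473579; N=√[2·24·1·120]=75.894664
The bounds max(0,m−m')=0 and min(l+m,l−m')=1 give 2 terms
  k=0: (−1)^1·75.8947/(24)·0.8808^5·0.4736^1 = -0.793705
  k=1: (−1)^2·75.8947/(12)·0.8808^3·0.4736^3 = +0.458952
d^3_{-1,-2}(0.9867) = -0.793705 +0.458952 = -0.334753

d=-0.3348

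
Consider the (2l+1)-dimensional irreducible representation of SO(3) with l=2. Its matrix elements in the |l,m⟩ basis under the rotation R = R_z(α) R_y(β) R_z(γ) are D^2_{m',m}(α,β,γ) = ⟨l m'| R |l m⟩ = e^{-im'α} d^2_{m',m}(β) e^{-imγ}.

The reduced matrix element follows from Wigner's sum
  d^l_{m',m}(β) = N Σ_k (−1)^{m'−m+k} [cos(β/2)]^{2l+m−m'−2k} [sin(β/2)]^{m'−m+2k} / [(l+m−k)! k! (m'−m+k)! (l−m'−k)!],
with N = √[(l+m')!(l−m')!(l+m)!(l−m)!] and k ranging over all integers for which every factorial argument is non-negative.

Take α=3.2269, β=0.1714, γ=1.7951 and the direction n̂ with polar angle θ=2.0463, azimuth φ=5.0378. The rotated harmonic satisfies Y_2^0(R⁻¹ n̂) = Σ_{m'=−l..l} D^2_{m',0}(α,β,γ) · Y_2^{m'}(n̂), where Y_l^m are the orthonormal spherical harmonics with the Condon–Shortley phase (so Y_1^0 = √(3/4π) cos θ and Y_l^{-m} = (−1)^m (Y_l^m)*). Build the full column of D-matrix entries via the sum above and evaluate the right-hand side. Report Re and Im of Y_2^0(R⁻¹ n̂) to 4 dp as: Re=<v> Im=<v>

Need the full column D^2_{m',0} for m'=−2..2 at α=3.2269, β=0.1714, γ=1.7951.
cos(β/2)=0.996330, sin(β/2)=0.085595
d^2_{-2,0}: single k=2 term ⇒ +0.017815;  D = +0.017556+0.003025i
d^2_{-1,0}: k∈[1..2] ⇒ +0.207364 -0.001530 = +0.205834;  D = -0.205085-0.017538i
d^2_{0,0}: k∈[0..2] ⇒ +0.985401 -0.029091 +0.000054 = +0.956363;  D = +0.956363+0.000000i
d^2_{1,0}: k∈[0..1] ⇒ -0.207364 +0.001530 = -0.205834;  D = +0.205085-0.017538i
d^2_{2,0}: single k=0 term ⇒ +0.017815;  D = +0.017556-0.003025i
Y_2^{m'}(θ=2.0463,φ=5.0378) and Σ D·Y over m':
  (+0.0176+0.0030i)·(-0.2429+0.1850i)  (-0.2051-0.0175i)·(-0.1005-0.2979i)  (+0.9564+0.0000i)·(-0.1171+0.0000i)  (+0.2051-0.0175i)·(+0.1005-0.2979i)  (+0.0176-0.0030i)·(-0.2429-0.1850i)
Y_2^0(R⁻¹ n̂) = -0.090860-0.000000i

Re=-0.0909 Im=0.0000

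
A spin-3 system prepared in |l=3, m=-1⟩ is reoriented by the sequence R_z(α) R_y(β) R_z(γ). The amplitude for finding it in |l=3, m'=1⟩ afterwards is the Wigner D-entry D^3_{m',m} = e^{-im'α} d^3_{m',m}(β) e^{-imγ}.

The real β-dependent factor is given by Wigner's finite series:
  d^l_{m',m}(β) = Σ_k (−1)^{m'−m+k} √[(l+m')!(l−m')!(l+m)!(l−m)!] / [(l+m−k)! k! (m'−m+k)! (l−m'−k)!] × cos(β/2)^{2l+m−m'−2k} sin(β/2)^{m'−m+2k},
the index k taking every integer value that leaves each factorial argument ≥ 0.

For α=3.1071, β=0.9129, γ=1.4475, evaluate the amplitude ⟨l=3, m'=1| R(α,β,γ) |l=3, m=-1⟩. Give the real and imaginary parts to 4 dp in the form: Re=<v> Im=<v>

First d^3_{1,-1}(β=0.9129), then the phase factors e^{-i(1)α} and e^{-i(-1)γ}:
c=cos(0.9129/2)=0.897623, s=sin(0.9129/2)=0.440764; N=√[24·2·2·24]=48.000000
Admissible k: 0..2 (factorial args all ≥0)
  k=0: (−1)^2·48.0000/(8)·0.8976^4·0.4408^2 = +0.756728
  k=1: (−1)^3·48.0000/(6)·0.8976^2·0.4408^4 = -0.243278
  k=2: (−1)^4·48.0000/(48)·0.8976^0·0.4408^6 = +0.007332
d^3_{1,-1}(0.9129) = +0.756728 -0.243278 +0.007332 = +0.520782
D = (-0.999405-0.034486i)·(+0.520782)·(+0.122984+0.992409i) = -0.046187-0.518730i

Re=-0.0462 Im=-0.5187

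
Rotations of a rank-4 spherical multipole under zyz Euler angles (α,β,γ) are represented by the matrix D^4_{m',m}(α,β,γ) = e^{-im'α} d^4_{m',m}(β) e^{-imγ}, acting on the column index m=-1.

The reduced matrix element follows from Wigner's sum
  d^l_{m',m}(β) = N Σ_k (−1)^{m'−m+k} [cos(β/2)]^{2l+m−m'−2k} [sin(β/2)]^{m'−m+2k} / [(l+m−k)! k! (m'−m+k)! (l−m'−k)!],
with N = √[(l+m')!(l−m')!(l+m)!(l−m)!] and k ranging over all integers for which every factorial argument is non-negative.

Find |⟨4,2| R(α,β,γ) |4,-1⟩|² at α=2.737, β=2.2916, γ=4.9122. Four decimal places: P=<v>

Split into d^4_{2,-1}(β=2.2916) × two z-phases.
With c≡cos(β/2)=0.412317 and s≡sin(β/2)=0.911040, N=[720·2·6·120]^{1/2}=1018.233765
The bounds max(0,m−m')=0 and min(l+m,l−m')=2 give 3 terms
  k=0: (−1)^3·1018.2338/(72)·0.4123^5·0.9110^3 = -0.127434
  k=1: (−1)^4·1018.2338/(48)·0.4123^3·0.9110^5 = +0.933231
  k=2: (−1)^5·1018.2338/(240)·0.4123^1·0.9110^7 = -0.911236
d^4_{2,-1}(2.2916) = -0.127434 +0.933231 -0.911236 = -0.105439
|D^4_{2,-1}|² = |d^4_{2,-1}(β)|² = (-0.105439)² = 0.011117 (the z-rotation phases have unit modulus)

P=0.0111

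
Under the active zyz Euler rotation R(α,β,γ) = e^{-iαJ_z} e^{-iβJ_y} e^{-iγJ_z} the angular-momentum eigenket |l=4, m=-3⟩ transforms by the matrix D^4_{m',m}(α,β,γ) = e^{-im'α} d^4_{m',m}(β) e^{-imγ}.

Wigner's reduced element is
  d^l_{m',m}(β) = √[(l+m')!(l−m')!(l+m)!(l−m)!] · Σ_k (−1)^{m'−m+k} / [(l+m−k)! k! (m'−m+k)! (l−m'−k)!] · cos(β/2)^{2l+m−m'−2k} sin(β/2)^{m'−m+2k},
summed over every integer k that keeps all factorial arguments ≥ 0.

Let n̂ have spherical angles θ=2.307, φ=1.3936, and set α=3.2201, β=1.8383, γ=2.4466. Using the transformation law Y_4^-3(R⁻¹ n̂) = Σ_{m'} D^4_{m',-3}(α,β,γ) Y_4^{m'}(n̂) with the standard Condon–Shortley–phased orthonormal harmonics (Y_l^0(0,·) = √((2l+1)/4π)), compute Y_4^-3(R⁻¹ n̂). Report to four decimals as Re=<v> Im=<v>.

Need the full column D^4_{m',-3} for m'=−4..4 at α=3.2201, β=1.8383, γ=2.4466.
cos(β/2)=0.606496, sin(β/2)=0.795086
d^4_{-4,-3}: single k=1 term ⇒ +0.067882;  D = +0.013496+0.066527i
d^4_{-3,-3}: k∈[0..1] ⇒ +0.018307 -0.220239 = -0.201932;  D = +0.055545+0.194143i
d^4_{-2,-3}: k∈[0..1] ⇒ -0.089800 +0.462987 = +0.373187;  D = +0.130474+0.349636i
d^4_{-1,-3}: k∈[0..1] ⇒ +0.249728 -0.715301 = -0.465573;  D = +0.196482+0.422081i
d^4_{0,-3}: k∈[0..1] ⇒ -0.488031 +0.838726 = +0.350695;  D = +0.172479+0.305348i
d^4_{1,-3}: k∈[0..1] ⇒ +0.715301 -0.737585 = -0.022285;  D = +0.012448+0.018484i
d^4_{2,-3}: k∈[0..1] ⇒ -0.795685 +0.455819 = -0.339866;  D = -0.211371-0.266142i
d^4_{3,-3}: k∈[0..1] ⇒ +0.650489 -0.159704 = +0.490786;  D = -0.334432-0.359202i
d^4_{4,-3}: single k=0 term ⇒ -0.344567;  D = -0.253850-0.232994i
Y_4^{m'}(θ=2.307,φ=1.3936) and Σ D·Y over m':
  (+0.0135+0.0665i)·(+0.1013+0.0869i)  (+0.0555+0.1941i)·(+0.1734-0.2948i)  (+0.1305+0.3496i)·(-0.3715-0.1374i)  (+0.1965+0.4221i)·(-0.0065+0.0362i)  (+0.1725+0.3053i)·(-0.3608+0.0000i)  (+0.0124+0.0185i)·(+0.0065+0.0362i)  (-0.2114-0.2661i)·(-0.3715+0.1374i)  (-0.3344-0.3592i)·(-0.1734-0.2948i)  (-0.2539-0.2330i)·(+0.1013-0.0869i)
Y_4^-3(R⁻¹ n̂) = +0.003893+0.001261i

Re=0.0039 Im=0.0013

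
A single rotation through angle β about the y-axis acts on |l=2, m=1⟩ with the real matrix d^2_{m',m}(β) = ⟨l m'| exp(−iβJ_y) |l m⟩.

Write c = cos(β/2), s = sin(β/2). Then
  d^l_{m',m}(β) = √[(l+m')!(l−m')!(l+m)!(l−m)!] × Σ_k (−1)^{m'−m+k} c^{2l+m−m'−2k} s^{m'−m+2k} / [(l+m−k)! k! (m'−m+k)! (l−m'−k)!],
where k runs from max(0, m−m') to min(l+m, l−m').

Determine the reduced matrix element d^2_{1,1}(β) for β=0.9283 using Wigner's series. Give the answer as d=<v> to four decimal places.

d^2_{1,1}(β=0.9283) via Wigner's sum:
c=cos(0.9283/2)=0.894202, s=sin(0.9283/2)=0.447663; N=√[6·1·6·1]=6.000000
k∈{0,1} keeps every argument non-negative
  k=0: (−1)^0·6.0000/(6)·0.8942^4·0.4477^0 = +0.639357
  k=1: (−1)^1·6.0000/(2)·0.8942^2·0.4477^2 = -0.480723
d^2_{1,1}(0.9283) = +0.639357 -0.480723 = +0.158634

d=0.1586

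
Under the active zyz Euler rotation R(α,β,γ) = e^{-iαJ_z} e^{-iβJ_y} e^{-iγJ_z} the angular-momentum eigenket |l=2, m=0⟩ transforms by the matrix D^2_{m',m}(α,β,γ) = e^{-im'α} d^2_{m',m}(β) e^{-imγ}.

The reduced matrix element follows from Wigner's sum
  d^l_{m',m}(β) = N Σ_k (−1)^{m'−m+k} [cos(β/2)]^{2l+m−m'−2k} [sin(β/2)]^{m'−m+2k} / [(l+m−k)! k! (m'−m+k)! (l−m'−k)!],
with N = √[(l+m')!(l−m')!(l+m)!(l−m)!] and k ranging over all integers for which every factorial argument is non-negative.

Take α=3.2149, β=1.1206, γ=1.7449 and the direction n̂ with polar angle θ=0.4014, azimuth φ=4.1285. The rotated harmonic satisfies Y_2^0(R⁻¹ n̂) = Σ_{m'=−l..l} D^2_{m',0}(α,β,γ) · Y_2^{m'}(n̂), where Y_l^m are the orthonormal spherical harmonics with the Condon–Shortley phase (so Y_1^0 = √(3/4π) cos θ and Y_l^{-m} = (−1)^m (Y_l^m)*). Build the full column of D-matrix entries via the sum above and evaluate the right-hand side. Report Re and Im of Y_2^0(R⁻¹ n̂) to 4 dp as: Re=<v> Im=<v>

Re=0.0430 Im=0.0000

Need the full column D^2_{m',0} for m'=−2..2 at α=3.2149, β=1.1206, γ=1.7449.
cos(β/2)=0.847096, sin(β/2)=0.531440
d^2_{-2,0}: single k=2 term ⇒ +0.496420;  D = +0.491094+0.072522i
d^2_{-1,0}: k∈[1..2] ⇒ +0.791275 -0.311438 = +0.479837;  D = -0.478548-0.035144i
d^2_{0,0}: k∈[0..2] ⇒ +0.514908 -0.810651 +0.079766 = -0.215977;  D = -0.215977+0.000000i
d^2_{1,0}: k∈[0..1] ⇒ -0.791275 +0.311438 = -0.479837;  D = +0.478548-0.035144i
d^2_{2,0}: single k=0 term ⇒ +0.496420;  D = +0.491094-0.072522i
Y_2^{m'}(θ=0.4014,φ=4.1285) and Σ D·Y over m':
  (+0.4911+0.0725i)·(-0.0231-0.0542i)  (-0.4785-0.0351i)·(-0.1532+0.2318i)  (-0.2160+0.0000i)·(+0.4863+0.0000i)  (+0.4785-0.0351i)·(+0.1532+0.2318i)  (+0.4911-0.0725i)·(-0.0231+0.0542i)
Y_2^0(R⁻¹ n̂) = +0.043006-0.000000i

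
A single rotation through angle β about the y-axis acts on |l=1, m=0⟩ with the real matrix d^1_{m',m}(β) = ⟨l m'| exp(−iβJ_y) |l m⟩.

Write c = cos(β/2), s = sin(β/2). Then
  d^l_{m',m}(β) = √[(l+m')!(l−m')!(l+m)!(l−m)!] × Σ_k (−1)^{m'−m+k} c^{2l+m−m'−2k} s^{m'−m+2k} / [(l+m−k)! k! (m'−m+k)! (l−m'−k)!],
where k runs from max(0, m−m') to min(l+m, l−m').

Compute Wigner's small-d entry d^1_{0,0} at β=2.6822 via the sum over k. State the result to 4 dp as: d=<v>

d^1_{0,0}(β=2.6822) via Wigner's sum:
c=cos(2.6822/2)=0.227682, s=sin(2.6822/2)=0.973736; N=√[1·1·1·1]=1.000000
k: max(0,(0)−(0))=0 … min(1+(0),1−(0))=1
  k=0: (−1)^0·1.0000/(1)·0.2277^2·0.9737^0 = +0.051839
  k=1: (−1)^1·1.0000/(1)·0.2277^0·0.9737^2 = -0.948161
d^1_{0,0}(2.6822) = +0.051839 -0.948161 = -0.896322

d=-0.8963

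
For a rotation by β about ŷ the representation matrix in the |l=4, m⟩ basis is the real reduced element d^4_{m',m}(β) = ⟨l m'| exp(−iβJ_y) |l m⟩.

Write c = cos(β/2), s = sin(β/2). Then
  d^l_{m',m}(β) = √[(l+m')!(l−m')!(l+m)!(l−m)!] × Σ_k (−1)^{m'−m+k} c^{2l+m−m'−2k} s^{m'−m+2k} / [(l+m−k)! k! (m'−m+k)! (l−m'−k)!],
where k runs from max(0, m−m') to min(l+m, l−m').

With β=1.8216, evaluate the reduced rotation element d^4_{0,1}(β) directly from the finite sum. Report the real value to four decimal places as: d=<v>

d^4_{0,1}(β=1.8216) via Wigner's sum:
With c≡cos(β/2)=0.613114 and s≡sin(β/2)=0.789994, N=[24·24·120·6]^{1/2}=643.987578
k∈{1,2,3,4} keeps every argument non-negative
  k=1: (−1)^0·643.9876/(144)·0.6131^7·0.7900^1 = +0.115061
  k=2: (−1)^1·643.9876/(24)·0.6131^5·0.7900^3 = -1.146158
  k=3: (−1)^2·643.9876/(24)·0.6131^3·0.7900^5 = +1.902874
  k=4: (−1)^3·643.9876/(144)·0.6131^1·0.7900^7 = -0.526532
d^4_{0,1}(1.8216) = +0.115061 -1.146158 +1.902874 -0.526532 = +0.345246

d=0.3452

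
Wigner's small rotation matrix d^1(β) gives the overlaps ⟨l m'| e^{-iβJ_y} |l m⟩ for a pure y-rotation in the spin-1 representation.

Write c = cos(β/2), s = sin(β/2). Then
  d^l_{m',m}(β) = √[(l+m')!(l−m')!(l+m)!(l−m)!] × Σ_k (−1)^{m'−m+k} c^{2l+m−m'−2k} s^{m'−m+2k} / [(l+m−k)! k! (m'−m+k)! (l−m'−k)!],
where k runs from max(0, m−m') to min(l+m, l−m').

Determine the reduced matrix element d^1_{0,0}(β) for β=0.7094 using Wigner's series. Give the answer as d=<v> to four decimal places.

d=0.7588

d^1_{0,0}(β=0.7094) via Wigner's sum:
c=cos(0.7094/2)=0.937751, s=sin(0.7094/2)=0.347309; N=√[1·1·1·1]=1.000000
Admissible k: 0..1 (factorial args all ≥0)
  k=0: (−1)^0·1.0000/(1)·0.9378^2·0.3473^0 = +0.879376
  k=1: (−1)^1·1.0000/(1)·0.9378^0·0.3473^2 = -0.120624
d^1_{0,0}(0.7094) = +0.879376 -0.120624 = +0.758753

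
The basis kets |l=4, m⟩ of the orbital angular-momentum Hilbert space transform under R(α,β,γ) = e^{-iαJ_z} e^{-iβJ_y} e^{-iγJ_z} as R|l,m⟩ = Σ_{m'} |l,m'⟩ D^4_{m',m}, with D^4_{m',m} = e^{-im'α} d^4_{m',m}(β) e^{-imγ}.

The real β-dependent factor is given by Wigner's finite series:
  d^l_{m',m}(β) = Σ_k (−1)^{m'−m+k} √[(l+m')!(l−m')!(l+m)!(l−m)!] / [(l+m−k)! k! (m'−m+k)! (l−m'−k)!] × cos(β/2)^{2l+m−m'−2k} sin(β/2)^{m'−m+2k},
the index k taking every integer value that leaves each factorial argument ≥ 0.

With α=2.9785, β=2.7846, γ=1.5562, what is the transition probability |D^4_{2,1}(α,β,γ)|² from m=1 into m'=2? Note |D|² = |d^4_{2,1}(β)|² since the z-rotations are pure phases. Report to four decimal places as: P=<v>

P=0.0048

Split into d^4_{2,1}(β=2.7846) × two z-phases.
With c≡cos(β/2)=0.177550 and s≡sin(β/2)=0.984112, N=[720·2·120·6]^{1/2}=1018.233765
The bounds max(0,m−m')=0 and min(l+m,l−m')=2 give 3 terms
  k=0: (−1)^1·1018.2338/(240)·0.1775^7·0.9841^1 = -0.000023
  k=1: (−1)^2·1018.2338/(48)·0.1775^5·0.9841^3 = +0.003567
  k=2: (−1)^3·1018.2338/(72)·0.1775^3·0.9841^5 = -0.073063
d^4_{2,1}(2.7846) = -0.000023 +0.003567 -0.073063 = -0.069519
|D^4_{2,1}|² = |d^4_{2,1}(β)|² = (-0.069519)² = 0.004833 (the z-rotation phases have unit modulus)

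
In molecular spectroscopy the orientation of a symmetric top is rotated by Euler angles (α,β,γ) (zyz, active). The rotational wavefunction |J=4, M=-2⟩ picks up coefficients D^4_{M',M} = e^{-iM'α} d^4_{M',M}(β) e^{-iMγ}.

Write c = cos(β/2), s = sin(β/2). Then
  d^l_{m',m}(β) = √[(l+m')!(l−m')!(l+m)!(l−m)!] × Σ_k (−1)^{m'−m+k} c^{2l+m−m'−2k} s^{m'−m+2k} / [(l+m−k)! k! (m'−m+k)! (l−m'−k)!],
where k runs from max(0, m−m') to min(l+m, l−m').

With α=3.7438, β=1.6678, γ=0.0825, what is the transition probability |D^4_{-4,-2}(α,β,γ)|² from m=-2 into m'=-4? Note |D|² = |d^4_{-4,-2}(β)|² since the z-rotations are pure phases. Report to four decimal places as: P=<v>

First d^4_{-4,-2}(β=1.6678), then the phase factors e^{-i(-4)α} and e^{-i(-2)γ}:
Half-angle: c=0.671993, s=0.740558. N=√(1·40320·2·720)=7619.763776
Admissible k: 2..2 (factorial args all ≥0)
  k=2: (−1)^0·7619.7638/(1440)·0.6720^6·0.7406^2 = +0.267229
d^4_{-4,-2}(1.6678) = +0.267229
|D^4_{-4,-2}|² = |d^4_{-4,-2}(β)|² = (+0.267229)² = 0.071412 (the z-rotation phases have unit modulus)

P=0.0714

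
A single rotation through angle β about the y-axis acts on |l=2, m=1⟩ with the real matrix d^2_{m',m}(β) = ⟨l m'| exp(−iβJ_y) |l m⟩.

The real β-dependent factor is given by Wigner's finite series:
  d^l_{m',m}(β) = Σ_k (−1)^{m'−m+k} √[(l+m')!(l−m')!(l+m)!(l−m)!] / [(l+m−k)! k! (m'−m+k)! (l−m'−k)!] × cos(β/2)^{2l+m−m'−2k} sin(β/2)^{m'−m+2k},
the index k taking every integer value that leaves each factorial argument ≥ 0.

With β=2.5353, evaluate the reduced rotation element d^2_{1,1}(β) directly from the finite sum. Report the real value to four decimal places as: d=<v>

d=-0.2356

d^2_{1,1}(β=2.5353) via Wigner's sum:
Half-angle: c=0.298525, s=0.954402. N=√(6·1·6·1)=6.000000
k∈{0,1} keeps every argument non-negative
  k=0: (−1)^0·6.0000/(6)·0.2985^4·0.9544^0 = +0.007942
  k=1: (−1)^1·6.0000/(2)·0.2985^2·0.9544^2 = -0.243525
d^2_{1,1}(2.5353) = +0.007942 -0.243525 = -0.235583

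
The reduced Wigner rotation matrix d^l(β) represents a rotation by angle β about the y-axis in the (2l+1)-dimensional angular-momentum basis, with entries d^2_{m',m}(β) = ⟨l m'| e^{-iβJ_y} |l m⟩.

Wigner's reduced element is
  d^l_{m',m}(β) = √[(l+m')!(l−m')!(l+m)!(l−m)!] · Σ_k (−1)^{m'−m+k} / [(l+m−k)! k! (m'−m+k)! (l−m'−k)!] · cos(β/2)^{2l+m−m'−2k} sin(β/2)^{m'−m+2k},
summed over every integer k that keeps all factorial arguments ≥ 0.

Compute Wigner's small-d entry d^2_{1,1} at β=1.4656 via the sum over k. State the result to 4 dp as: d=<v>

d=-0.4365

d^2_{1,1}(β=1.4656) via Wigner's sum:
c=cos(1.4656/2)=0.743304, s=sin(1.4656/2)=0.668954; N=√[6·1·6·1]=6.000000
k∈{0,1} keeps every argument non-negative
  k=0: (−1)^0·6.0000/(6)·0.7433^4·0.6690^0 = +0.305258
  k=1: (−1)^1·6.0000/(2)·0.7433^2·0.6690^2 = -0.741731
d^2_{1,1}(1.4656) = +0.305258 -0.741731 = -0.436473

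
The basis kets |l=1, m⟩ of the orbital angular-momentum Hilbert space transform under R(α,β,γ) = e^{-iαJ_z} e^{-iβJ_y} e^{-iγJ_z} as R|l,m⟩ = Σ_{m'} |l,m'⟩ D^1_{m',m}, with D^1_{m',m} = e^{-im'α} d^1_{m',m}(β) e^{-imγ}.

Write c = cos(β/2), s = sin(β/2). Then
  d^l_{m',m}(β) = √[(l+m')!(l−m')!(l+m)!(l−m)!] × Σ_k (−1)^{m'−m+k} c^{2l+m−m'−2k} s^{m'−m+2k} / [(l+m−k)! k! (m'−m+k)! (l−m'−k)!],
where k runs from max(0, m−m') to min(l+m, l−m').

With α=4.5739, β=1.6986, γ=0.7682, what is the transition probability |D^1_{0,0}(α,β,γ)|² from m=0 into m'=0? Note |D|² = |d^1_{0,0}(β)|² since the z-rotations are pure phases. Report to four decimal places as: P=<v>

Split into d^1_{0,0}(β=1.6986) × two z-phases.
c=cos(1.6986/2)=0.660509, s=sin(1.6986/2)=0.750818; N=√[1·1·1·1]=1.000000
k∈{0,1} keeps every argument non-negative
  k=0: (−1)^0·1.0000/(1)·0.6605^2·0.7508^0 = +0.436272
  k=1: (−1)^1·1.0000/(1)·0.6605^0·0.7508^2 = -0.563728
d^1_{0,0}(1.6986) = +0.436272 -0.563728 = -0.127456
|D^1_{0,0}|² = |d^1_{0,0}(β)|² = (-0.127456)² = 0.016245 (the z-rotation phases have unit modulus)

P=0.0162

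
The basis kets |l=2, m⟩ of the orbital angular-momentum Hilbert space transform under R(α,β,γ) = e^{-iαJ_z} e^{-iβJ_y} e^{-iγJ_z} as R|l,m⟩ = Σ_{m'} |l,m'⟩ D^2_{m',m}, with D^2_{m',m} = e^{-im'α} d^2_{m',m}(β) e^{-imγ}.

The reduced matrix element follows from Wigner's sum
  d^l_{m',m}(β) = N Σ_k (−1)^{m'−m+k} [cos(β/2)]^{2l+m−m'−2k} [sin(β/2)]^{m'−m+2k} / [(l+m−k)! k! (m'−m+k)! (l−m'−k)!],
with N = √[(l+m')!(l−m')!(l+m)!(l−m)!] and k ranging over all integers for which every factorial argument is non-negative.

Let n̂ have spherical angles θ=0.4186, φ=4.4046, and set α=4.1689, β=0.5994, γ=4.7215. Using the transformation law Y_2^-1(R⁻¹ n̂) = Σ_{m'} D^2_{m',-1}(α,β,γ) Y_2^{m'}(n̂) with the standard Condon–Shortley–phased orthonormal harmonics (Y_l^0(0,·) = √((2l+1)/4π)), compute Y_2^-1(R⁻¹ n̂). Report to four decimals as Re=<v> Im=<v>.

Re=-0.0730 Im=0.1421

Need the full column D^2_{m',-1} for m'=−2..2 at α=4.1689, β=0.5994, γ=4.7215.
cos(β/2)=0.955425, sin(β/2)=0.295234
d^2_{-2,-1}: single k=1 term ⇒ +0.514974;  D = +0.453667+0.243690i
d^2_{-1,-1}: k∈[0..1] ⇒ +0.833272 -0.238697 = +0.594575;  D = -0.511683+0.302821i
d^2_{0,-1}: k∈[0..1] ⇒ -0.630712 +0.060224 = -0.570488;  D = -0.005198+0.570465i
d^2_{1,-1}: k∈[0..1] ⇒ +0.238697 -0.007597 = +0.231099;  D = +0.196703+0.121304i
d^2_{2,-1}: single k=0 term ⇒ -0.049173;  D = +0.043735-0.022476i
Y_2^{m'}(θ=0.4186,φ=4.4046) and Σ D·Y over m':
  (+0.4537+0.2437i)·(-0.0521-0.0369i)  (-0.5117+0.3028i)·(-0.0869+0.2734i)  (-0.0052+0.5705i)·(+0.4744+0.0000i)  (+0.1967+0.1213i)·(+0.0869+0.2734i)  (+0.0437-0.0225i)·(-0.0521+0.0369i)
Y_2^-1(R⁻¹ n̂) = -0.072970+0.142120i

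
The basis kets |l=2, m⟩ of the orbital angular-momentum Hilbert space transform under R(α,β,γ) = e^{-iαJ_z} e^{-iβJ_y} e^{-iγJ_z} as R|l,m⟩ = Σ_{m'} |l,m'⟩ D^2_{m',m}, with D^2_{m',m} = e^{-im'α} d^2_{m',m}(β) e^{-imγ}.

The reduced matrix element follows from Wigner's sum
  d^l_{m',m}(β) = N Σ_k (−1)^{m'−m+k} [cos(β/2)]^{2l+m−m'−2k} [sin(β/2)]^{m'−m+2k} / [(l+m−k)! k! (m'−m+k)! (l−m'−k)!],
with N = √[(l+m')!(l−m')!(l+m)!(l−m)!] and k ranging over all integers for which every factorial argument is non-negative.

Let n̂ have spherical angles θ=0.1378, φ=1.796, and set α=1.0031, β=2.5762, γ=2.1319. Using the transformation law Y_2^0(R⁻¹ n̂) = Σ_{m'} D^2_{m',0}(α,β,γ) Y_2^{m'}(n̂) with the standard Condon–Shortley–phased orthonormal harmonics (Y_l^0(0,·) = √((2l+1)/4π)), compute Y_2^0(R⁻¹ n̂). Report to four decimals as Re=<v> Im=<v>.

Need the full column D^2_{m',0} for m'=−2..2 at α=1.0031, β=2.5762, γ=2.1319.
cos(β/2)=0.278946, sin(β/2)=0.960307
d^2_{-2,0}: single k=2 term ⇒ +0.175766;  D = -0.074134+0.159367i
d^2_{-1,0}: k∈[1..2] ⇒ +0.051056 -0.605098 = -0.554042;  D = -0.297904-0.467136i
d^2_{0,0}: k∈[0..2] ⇒ +0.006055 -0.287025 +0.850433 = +0.569462;  D = +0.569462+0.000000i
d^2_{1,0}: k∈[0..1] ⇒ -0.051056 +0.605098 = +0.554042;  D = +0.297904-0.467136i
d^2_{2,0}: single k=0 term ⇒ +0.175766;  D = -0.074134-0.159367i
Y_2^{m'}(θ=0.1378,φ=1.796) and Σ D·Y over m':
  (-0.0741+0.1594i)·(-0.0066+0.0032i)  (-0.2979-0.4671i)·(-0.0235-0.1025i)  (+0.5695+0.0000i)·(+0.6129+0.0000i)  (+0.2979-0.4671i)·(+0.0235-0.1025i)  (-0.0741-0.1594i)·(-0.0066-0.0032i)
Y_2^0(R⁻¹ n̂) = +0.267261+0.000000i

Re=0.2673 Im=0.0000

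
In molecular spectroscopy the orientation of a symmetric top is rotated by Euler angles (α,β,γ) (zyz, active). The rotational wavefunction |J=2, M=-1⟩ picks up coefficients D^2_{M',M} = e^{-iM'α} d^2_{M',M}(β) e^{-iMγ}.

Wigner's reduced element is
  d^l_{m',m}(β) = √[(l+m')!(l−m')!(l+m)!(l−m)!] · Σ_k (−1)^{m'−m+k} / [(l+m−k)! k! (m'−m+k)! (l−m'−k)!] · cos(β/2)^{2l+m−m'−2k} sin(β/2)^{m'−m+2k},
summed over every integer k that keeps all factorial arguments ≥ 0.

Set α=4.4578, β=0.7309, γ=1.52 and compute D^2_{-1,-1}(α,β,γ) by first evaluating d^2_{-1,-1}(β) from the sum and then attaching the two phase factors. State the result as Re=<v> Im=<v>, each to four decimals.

First d^2_{-1,-1}(β=0.7309), then the phase factors e^{-i(-1)α} and e^{-i(-1)γ}:
Half-angle: c=0.933963, s=0.357370. N=√(1·6·1·6)=6.000000
k: max(0,(-1)−(-1))=0 … min(2+(-1),2−(-1))=1
  k=0: (−1)^0·6.0000/(6)·0.9340^4·0.3574^0 = +0.760885
  k=1: (−1)^1·6.0000/(2)·0.9340^2·0.3574^2 = -0.334207
d^2_{-1,-1}(0.7309) = +0.760885 -0.334207 = +0.426677
Attach z-rotation phases: D = e^{-i(-1)(4.4578)}·(+0.426677)·e^{-i(-1)(1.52)} = +0.406935-0.128285i

Re=0.4069 Im=-0.1283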